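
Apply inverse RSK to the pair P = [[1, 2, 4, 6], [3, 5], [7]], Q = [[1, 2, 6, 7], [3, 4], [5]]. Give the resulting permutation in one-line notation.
Reverse the RSK construction: for i from n down to 1, find the cell of Q containing i, remove the entry at that cell from P, and reverse-bump it up through P; the value ejected from row 1 is w(i).

Step i=7: Q has 7 at row 1, column 4; remove that cell from P, ejecting 6. So w(7) = 6. P is now [[1, 2, 4], [3, 5], [7]].
Step i=6: Q has 6 at row 1, column 3; remove that cell from P, ejecting 4. So w(6) = 4. P is now [[1, 2], [3, 5], [7]].
Step i=5: Q has 5 at row 3, column 1; remove 7 from row 3 of P and reverse-bump: 7 enters row 2 and ejects 5; 5 enters row 1 and ejects 2. So w(5) = 2. P is now [[1, 5], [3, 7]].
Step i=4: Q has 4 at row 2, column 2; remove 7 from row 2 of P and reverse-bump: 7 enters row 1 and ejects 5. So w(4) = 5. P is now [[1, 7], [3]].
Step i=3: Q has 3 at row 2, column 1; remove 3 from row 2 of P and reverse-bump: 3 enters row 1 and ejects 1. So w(3) = 1. P is now [[3, 7]].
Step i=2: Q has 2 at row 1, column 2; remove that cell from P, ejecting 7. So w(2) = 7. P is now [[3]].
Step i=1: Q has 1 at row 1, column 1; remove that cell from P, ejecting 3. So w(1) = 3. P is now [].

So w = 3 7 1 5 2 4 6.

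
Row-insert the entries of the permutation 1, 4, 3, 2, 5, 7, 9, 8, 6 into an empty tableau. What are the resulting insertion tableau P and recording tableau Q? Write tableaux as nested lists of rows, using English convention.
Insert each entry of the permutation into P by Schensted row insertion, recording in Q the position of each new cell.

After inserting 1: P = [[1]].
After inserting 4: P = [[1, 4]].
After inserting 3: P = [[1, 3], [4]].
After inserting 2: P = [[1, 2], [3], [4]].
After inserting 5: P = [[1, 2, 5], [3], [4]].
After inserting 7: P = [[1, 2, 5, 7], [3], [4]].
After inserting 9: P = [[1, 2, 5, 7, 9], [3], [4]].
After inserting 8: P = [[1, 2, 5, 7, 8], [3, 9], [4]].
After inserting 6: P = [[1, 2, 5, 6, 8], [3, 7], [4, 9]].

So P = [[1, 2, 5, 6, 8], [3, 7], [4, 9]], Q = [[1, 2, 5, 6, 7], [3, 8], [4, 9]].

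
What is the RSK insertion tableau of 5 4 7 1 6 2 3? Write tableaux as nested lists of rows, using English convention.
Insert 5: appended to row 1. P = [[5]].
Insert 4: 4 bumps 5 from row 1; 5 starts row 2. P = [[4], [5]].
Insert 7: appended to row 1. P = [[4, 7], [5]].
Insert 1: 1 bumps 4 from row 1; 4 bumps 5 from row 2; 5 starts row 3. P = [[1, 7], [4], [5]].
Insert 6: 6 bumps 7 from row 1; 7 appends to row 2. P = [[1, 6], [4, 7], [5]].
Insert 2: 2 bumps 6 from row 1; 6 bumps 7 from row 2; 7 appends to row 3. P = [[1, 2], [4, 6], [5, 7]].
Insert 3: appended to row 1. P = [[1, 2, 3], [4, 6], [5, 7]].

So P = [[1, 2, 3], [4, 6], [5, 7]].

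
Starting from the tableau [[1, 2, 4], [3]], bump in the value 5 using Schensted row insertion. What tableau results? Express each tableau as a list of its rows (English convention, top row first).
[[1, 2, 4, 5], [3]]

5 is larger than every entry of row 1, so it is appended to row 1. The new tableau is [[1, 2, 4, 5], [3]].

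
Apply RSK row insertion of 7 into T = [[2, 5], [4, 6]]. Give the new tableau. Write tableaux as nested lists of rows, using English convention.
7 is larger than every entry of row 1, so it is appended to row 1. The new tableau is [[2, 5, 7], [4, 6]].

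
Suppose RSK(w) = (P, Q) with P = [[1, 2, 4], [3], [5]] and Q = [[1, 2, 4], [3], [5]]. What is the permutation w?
Reverse the RSK construction: for i from n down to 1, find the cell of Q containing i, remove the entry at that cell from P, and reverse-bump it up through P; the value ejected from row 1 is w(i).

Step i=5: Q has 5 at row 3, column 1; remove 5 from row 3 of P and reverse-bump: 5 enters row 2 and ejects 3; 3 enters row 1 and ejects 2. So w(5) = 2. P is now [[1, 3, 4], [5]].
Step i=4: Q has 4 at row 1, column 3; remove that cell from P, ejecting 4. So w(4) = 4. P is now [[1, 3], [5]].
Step i=3: Q has 3 at row 2, column 1; remove 5 from row 2 of P and reverse-bump: 5 enters row 1 and ejects 3. So w(3) = 3. P is now [[1, 5]].
Step i=2: Q has 2 at row 1, column 2; remove that cell from P, ejecting 5. So w(2) = 5. P is now [[1]].
Step i=1: Q has 1 at row 1, column 1; remove that cell from P, ejecting 1. So w(1) = 1. P is now [].

So w = 1 5 3 4 2.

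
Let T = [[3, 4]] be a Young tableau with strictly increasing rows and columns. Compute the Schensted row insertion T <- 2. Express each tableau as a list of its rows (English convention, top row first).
[[2, 4], [3]]

In row 1, 2 replaces 3 (the leftmost entry greater than 2); 3 is bumped to row 2. 3 starts a new row 2. The new tableau is [[2, 4], [3]].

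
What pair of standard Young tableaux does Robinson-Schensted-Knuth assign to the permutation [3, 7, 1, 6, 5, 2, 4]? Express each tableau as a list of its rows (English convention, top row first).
P = [[1, 2, 4], [3, 5], [6], [7]], Q = [[1, 2, 7], [3, 4], [5], [6]]

Insert each entry of the permutation into P by Schensted row insertion, recording in Q the position of each new cell.

Insert 3: appended to row 1. P = [[3]].
Insert 7: appended to row 1. P = [[3, 7]].
Insert 1: 1 bumps 3 from row 1; 3 starts row 2. P = [[1, 7], [3]].
Insert 6: 6 bumps 7 from row 1; 7 appends to row 2. P = [[1, 6], [3, 7]].
Insert 5: 5 bumps 6 from row 1; 6 bumps 7 from row 2; 7 starts row 3. P = [[1, 5], [3, 6], [7]].
Insert 2: 2 bumps 5 from row 1; 5 bumps 6 from row 2; 6 bumps 7 from row 3; 7 starts row 4. P = [[1, 2], [3, 5], [6], [7]].
Insert 4: appended to row 1. P = [[1, 2, 4], [3, 5], [6], [7]].

So P = [[1, 2, 4], [3, 5], [6], [7]], Q = [[1, 2, 7], [3, 4], [5], [6]].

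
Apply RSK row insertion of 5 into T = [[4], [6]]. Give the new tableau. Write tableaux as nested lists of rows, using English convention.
[[4, 5], [6]]

5 is larger than every entry of row 1, so it is appended to row 1. The new tableau is [[4, 5], [6]].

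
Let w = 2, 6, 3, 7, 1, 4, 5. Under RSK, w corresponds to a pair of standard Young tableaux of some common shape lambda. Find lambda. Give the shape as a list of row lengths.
Row-insert each entry into an empty tableau.

After inserting 2: P = [[2]].
After inserting 6: P = [[2, 6]].
After inserting 3: P = [[2, 3], [6]].
After inserting 7: P = [[2, 3, 7], [6]].
After inserting 1: P = [[1, 3, 7], [2], [6]].
After inserting 4: P = [[1, 3, 4], [2, 7], [6]].
After inserting 5: P = [[1, 3, 4, 5], [2, 7], [6]].

The final insertion tableau P = [[1, 3, 4, 5], [2, 7], [6]] has shape [4, 2, 1].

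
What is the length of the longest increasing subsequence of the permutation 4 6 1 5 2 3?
3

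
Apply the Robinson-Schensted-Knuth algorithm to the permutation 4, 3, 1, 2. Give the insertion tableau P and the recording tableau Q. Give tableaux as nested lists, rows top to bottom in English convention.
Insert each entry of the permutation into P by Schensted row insertion, recording in Q the position of each new cell.

Insert 4: appended to row 1. P = [[4]], Q = [[1]].
Insert 3: 3 bumps 4 from row 1; 4 starts row 2. P = [[3], [4]], Q = [[1], [2]].
Insert 1: 1 bumps 3 from row 1; 3 bumps 4 from row 2; 4 starts row 3. P = [[1], [3], [4]], Q = [[1], [2], [3]].
Insert 2: appended to row 1. P = [[1, 2], [3], [4]], Q = [[1, 4], [2], [3]].

So P = [[1, 2], [3], [4]], Q = [[1, 4], [2], [3]].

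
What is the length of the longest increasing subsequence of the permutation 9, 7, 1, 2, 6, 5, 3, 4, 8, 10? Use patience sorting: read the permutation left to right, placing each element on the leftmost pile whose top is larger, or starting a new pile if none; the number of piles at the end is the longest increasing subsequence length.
6

9: new pile. tops = [9]
7: onto pile 1 (replacing 9). tops = [7]
1: onto pile 1 (replacing 7). tops = [1]
2: new pile. tops = [1, 2]
6: new pile. tops = [1, 2, 6]
5: onto pile 3 (replacing 6). tops = [1, 2, 5]
3: onto pile 3 (replacing 5). tops = [1, 2, 3]
4: new pile. tops = [1, 2, 3, 4]
8: new pile. tops = [1, 2, 3, 4, 8]
10: new pile. tops = [1, 2, 3, 4, 8, 10]

6 piles, so the longest increasing subsequence has length 6.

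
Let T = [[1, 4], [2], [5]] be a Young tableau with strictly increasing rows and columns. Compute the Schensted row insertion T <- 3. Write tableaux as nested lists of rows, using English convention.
[[1, 3], [2, 4], [5]]

In row 1, 3 replaces 4 (the leftmost entry greater than 3); 4 is bumped to row 2. 4 is appended to row 2. The new tableau is [[1, 3], [2, 4], [5]].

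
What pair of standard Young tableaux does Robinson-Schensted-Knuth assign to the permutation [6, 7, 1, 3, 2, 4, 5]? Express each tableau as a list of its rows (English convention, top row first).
P = [[1, 2, 4, 5], [3, 7], [6]], Q = [[1, 2, 6, 7], [3, 4], [5]]

Insert each entry of the permutation into P by Schensted row insertion, recording in Q the position of each new cell.

After inserting 6: P = [[6]].
After inserting 7: P = [[6, 7]].
After inserting 1: P = [[1, 7], [6]].
After inserting 3: P = [[1, 3], [6, 7]].
After inserting 2: P = [[1, 2], [3, 7], [6]].
After inserting 4: P = [[1, 2, 4], [3, 7], [6]].
After inserting 5: P = [[1, 2, 4, 5], [3, 7], [6]].

So P = [[1, 2, 4, 5], [3, 7], [6]], Q = [[1, 2, 6, 7], [3, 4], [5]].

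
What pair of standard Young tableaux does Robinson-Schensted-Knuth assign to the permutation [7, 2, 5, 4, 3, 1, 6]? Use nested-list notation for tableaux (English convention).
P = [[1, 3, 6], [2], [4], [5], [7]], Q = [[1, 3, 7], [2], [4], [5], [6]]

Insert each entry of the permutation into P by Schensted row insertion, recording in Q the position of each new cell.

Insert 7: appended to row 1. P = [[7]], Q = [[1]].
Insert 2: 2 bumps 7 from row 1; 7 starts row 2. P = [[2], [7]], Q = [[1], [2]].
Insert 5: appended to row 1. P = [[2, 5], [7]], Q = [[1, 3], [2]].
Insert 4: 4 bumps 5 from row 1; 5 bumps 7 from row 2; 7 starts row 3. P = [[2, 4], [5], [7]], Q = [[1, 3], [2], [4]].
Insert 3: 3 bumps 4 from row 1; 4 bumps 5 from row 2; 5 bumps 7 from row 3; 7 starts row 4. P = [[2, 3], [4], [5], [7]], Q = [[1, 3], [2], [4], [5]].
Insert 1: 1 bumps 2 from row 1; 2 bumps 4 from row 2; 4 bumps 5 from row 3; 5 bumps 7 from row 4; 7 starts row 5. P = [[1, 3], [2], [4], [5], [7]], Q = [[1, 3], [2], [4], [5], [6]].
Insert 6: appended to row 1. P = [[1, 3, 6], [2], [4], [5], [7]], Q = [[1, 3, 7], [2], [4], [5], [6]].

So P = [[1, 3, 6], [2], [4], [5], [7]], Q = [[1, 3, 7], [2], [4], [5], [6]].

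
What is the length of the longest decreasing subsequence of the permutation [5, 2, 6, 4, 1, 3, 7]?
3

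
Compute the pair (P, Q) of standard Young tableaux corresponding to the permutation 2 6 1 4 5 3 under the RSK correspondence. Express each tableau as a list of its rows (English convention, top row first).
Insert each entry of the permutation into P by Schensted row insertion, recording in Q the position of each new cell.

Insert 2: appended to row 1. P = [[2]].
Insert 6: appended to row 1. P = [[2, 6]].
Insert 1: 1 bumps 2 from row 1; 2 starts row 2. P = [[1, 6], [2]].
Insert 4: 4 bumps 6 from row 1; 6 appends to row 2. P = [[1, 4], [2, 6]].
Insert 5: appended to row 1. P = [[1, 4, 5], [2, 6]].
Insert 3: 3 bumps 4 from row 1; 4 bumps 6 from row 2; 6 starts row 3. P = [[1, 3, 5], [2, 4], [6]].

So P = [[1, 3, 5], [2, 4], [6]], Q = [[1, 2, 5], [3, 4], [6]].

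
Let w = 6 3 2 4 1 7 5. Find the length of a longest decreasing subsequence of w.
4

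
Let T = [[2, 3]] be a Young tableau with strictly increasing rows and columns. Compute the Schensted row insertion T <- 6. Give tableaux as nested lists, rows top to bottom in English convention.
6 is larger than every entry of row 1, so it is appended to row 1. The new tableau is [[2, 3, 6]].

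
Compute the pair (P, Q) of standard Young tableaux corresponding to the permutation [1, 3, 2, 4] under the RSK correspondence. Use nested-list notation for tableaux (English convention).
Insert each entry of the permutation into P by Schensted row insertion, recording in Q the position of each new cell.

After inserting 1: P = [[1]].
After inserting 3: P = [[1, 3]].
After inserting 2: P = [[1, 2], [3]].
After inserting 4: P = [[1, 2, 4], [3]].

So P = [[1, 2, 4], [3]], Q = [[1, 2, 4], [3]].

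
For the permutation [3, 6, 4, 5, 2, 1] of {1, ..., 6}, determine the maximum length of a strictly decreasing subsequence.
4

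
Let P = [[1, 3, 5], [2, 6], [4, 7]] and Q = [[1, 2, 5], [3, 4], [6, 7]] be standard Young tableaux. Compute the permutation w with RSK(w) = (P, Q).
4 7 2 3 6 1 5

Reverse RSK: for i = n, n-1, ..., 1, locate i in Q, remove the corresponding corner cell from P, and reverse-bump its entry up through P; the value ejected from row 1 is w(i).

So w = 4 7 2 3 6 1 5.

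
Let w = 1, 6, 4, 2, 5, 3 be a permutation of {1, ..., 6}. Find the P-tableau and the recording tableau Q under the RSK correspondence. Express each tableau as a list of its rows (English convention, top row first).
Insert each entry of the permutation into P by Schensted row insertion, recording in Q the position of each new cell.

After inserting 1: P = [[1]].
After inserting 6: P = [[1, 6]].
After inserting 4: P = [[1, 4], [6]].
After inserting 2: P = [[1, 2], [4], [6]].
After inserting 5: P = [[1, 2, 5], [4], [6]].
After inserting 3: P = [[1, 2, 3], [4, 5], [6]].

So P = [[1, 2, 3], [4, 5], [6]], Q = [[1, 2, 5], [3, 6], [4]].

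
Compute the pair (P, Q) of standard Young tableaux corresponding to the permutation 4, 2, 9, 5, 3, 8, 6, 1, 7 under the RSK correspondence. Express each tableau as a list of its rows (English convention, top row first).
P = [[1, 3, 6, 7], [2, 5, 8], [4], [9]], Q = [[1, 3, 6, 9], [2, 4, 7], [5], [8]]

Insert each entry of the permutation into P by Schensted row insertion, recording in Q the position of each new cell.

Insert 4: appended to row 1. P = [[4]], Q = [[1]].
Insert 2: 2 bumps 4 from row 1; 4 starts row 2. P = [[2], [4]], Q = [[1], [2]].
Insert 9: appended to row 1. P = [[2, 9], [4]], Q = [[1, 3], [2]].
Insert 5: 5 bumps 9 from row 1; 9 appends to row 2. P = [[2, 5], [4, 9]], Q = [[1, 3], [2, 4]].
Insert 3: 3 bumps 5 from row 1; 5 bumps 9 from row 2; 9 starts row 3. P = [[2, 3], [4, 5], [9]], Q = [[1, 3], [2, 4], [5]].
Insert 8: appended to row 1. P = [[2, 3, 8], [4, 5], [9]], Q = [[1, 3, 6], [2, 4], [5]].
Insert 6: 6 bumps 8 from row 1; 8 appends to row 2. P = [[2, 3, 6], [4, 5, 8], [9]], Q = [[1, 3, 6], [2, 4, 7], [5]].
Insert 1: 1 bumps 2 from row 1; 2 bumps 4 from row 2; 4 bumps 9 from row 3; 9 starts row 4. P = [[1, 3, 6], [2, 5, 8], [4], [9]], Q = [[1, 3, 6], [2, 4, 7], [5], [8]].
Insert 7: appended to row 1. P = [[1, 3, 6, 7], [2, 5, 8], [4], [9]], Q = [[1, 3, 6, 9], [2, 4, 7], [5], [8]].

So P = [[1, 3, 6, 7], [2, 5, 8], [4], [9]], Q = [[1, 3, 6, 9], [2, 4, 7], [5], [8]].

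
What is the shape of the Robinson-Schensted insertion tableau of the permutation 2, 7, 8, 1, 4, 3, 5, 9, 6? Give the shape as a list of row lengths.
Row-insert each entry into an empty tableau.

After inserting 2: P = [[2]].
After inserting 7: P = [[2, 7]].
After inserting 8: P = [[2, 7, 8]].
After inserting 1: P = [[1, 7, 8], [2]].
After inserting 4: P = [[1, 4, 8], [2, 7]].
After inserting 3: P = [[1, 3, 8], [2, 4], [7]].
After inserting 5: P = [[1, 3, 5], [2, 4, 8], [7]].
After inserting 9: P = [[1, 3, 5, 9], [2, 4, 8], [7]].
After inserting 6: P = [[1, 3, 5, 6], [2, 4, 8, 9], [7]].

The final insertion tableau P = [[1, 3, 5, 6], [2, 4, 8, 9], [7]] has shape [4, 4, 1].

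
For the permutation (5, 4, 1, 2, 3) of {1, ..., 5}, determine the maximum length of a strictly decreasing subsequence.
3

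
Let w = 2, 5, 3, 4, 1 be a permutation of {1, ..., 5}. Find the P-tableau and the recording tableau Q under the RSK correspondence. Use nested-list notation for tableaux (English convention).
P = [[1, 3, 4], [2], [5]], Q = [[1, 2, 4], [3], [5]]

Insert each entry of the permutation into P by Schensted row insertion, recording in Q the position of each new cell.

Insert 2: appended to row 1. P = [[2]], Q = [[1]].
Insert 5: appended to row 1. P = [[2, 5]], Q = [[1, 2]].
Insert 3: 3 bumps 5 from row 1; 5 starts row 2. P = [[2, 3], [5]], Q = [[1, 2], [3]].
Insert 4: appended to row 1. P = [[2, 3, 4], [5]], Q = [[1, 2, 4], [3]].
Insert 1: 1 bumps 2 from row 1; 2 bumps 5 from row 2; 5 starts row 3. P = [[1, 3, 4], [2], [5]], Q = [[1, 2, 4], [3], [5]].

So P = [[1, 3, 4], [2], [5]], Q = [[1, 2, 4], [3], [5]].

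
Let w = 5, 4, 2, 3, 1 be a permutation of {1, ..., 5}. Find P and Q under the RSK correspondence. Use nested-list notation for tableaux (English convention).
P = [[1, 3], [2], [4], [5]], Q = [[1, 4], [2], [3], [5]]

Insert each entry of the permutation into P by Schensted row insertion, recording in Q the position of each new cell.

Insert 5: appended to row 1. P = [[5]].
Insert 4: 4 bumps 5 from row 1; 5 starts row 2. P = [[4], [5]].
Insert 2: 2 bumps 4 from row 1; 4 bumps 5 from row 2; 5 starts row 3. P = [[2], [4], [5]].
Insert 3: appended to row 1. P = [[2, 3], [4], [5]].
Insert 1: 1 bumps 2 from row 1; 2 bumps 4 from row 2; 4 bumps 5 from row 3; 5 starts row 4. P = [[1, 3], [2], [4], [5]].

So P = [[1, 3], [2], [4], [5]], Q = [[1, 4], [2], [3], [5]].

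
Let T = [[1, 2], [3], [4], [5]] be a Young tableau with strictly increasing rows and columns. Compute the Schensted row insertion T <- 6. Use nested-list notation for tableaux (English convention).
[[1, 2, 6], [3], [4], [5]]

6 is larger than every entry of row 1, so it is appended to row 1. The new tableau is [[1, 2, 6], [3], [4], [5]].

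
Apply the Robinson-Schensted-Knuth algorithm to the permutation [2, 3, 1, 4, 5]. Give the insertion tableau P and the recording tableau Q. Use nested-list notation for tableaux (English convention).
P = [[1, 3, 4, 5], [2]], Q = [[1, 2, 4, 5], [3]]

Insert each entry of the permutation into P by Schensted row insertion, recording in Q the position of each new cell.

Insert 2: appended to row 1. P = [[2]].
Insert 3: appended to row 1. P = [[2, 3]].
Insert 1: 1 bumps 2 from row 1; 2 starts row 2. P = [[1, 3], [2]].
Insert 4: appended to row 1. P = [[1, 3, 4], [2]].
Insert 5: appended to row 1. P = [[1, 3, 4, 5], [2]].

So P = [[1, 3, 4, 5], [2]], Q = [[1, 2, 4, 5], [3]].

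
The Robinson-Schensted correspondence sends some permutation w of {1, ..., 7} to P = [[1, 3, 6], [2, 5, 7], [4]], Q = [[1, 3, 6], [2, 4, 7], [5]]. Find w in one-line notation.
Reverse RSK: for i = n, n-1, ..., 1, locate i in Q, remove the corresponding corner cell from P, and reverse-bump its entry up through P; the value ejected from row 1 is w(i).

So w = 4 2 5 3 1 7 6.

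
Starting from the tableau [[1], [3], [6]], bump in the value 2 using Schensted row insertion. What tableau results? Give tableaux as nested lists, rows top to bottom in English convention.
[[1, 2], [3], [6]]

2 is larger than every entry of row 1, so it is appended to row 1. The new tableau is [[1, 2], [3], [6]].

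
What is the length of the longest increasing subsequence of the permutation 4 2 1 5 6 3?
3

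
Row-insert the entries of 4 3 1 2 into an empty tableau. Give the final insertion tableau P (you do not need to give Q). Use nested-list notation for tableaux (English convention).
P = [[1, 2], [3], [4]]

After inserting 4: P = [[4]].
After inserting 3: P = [[3], [4]].
After inserting 1: P = [[1], [3], [4]].
After inserting 2: P = [[1, 2], [3], [4]].

So P = [[1, 2], [3], [4]].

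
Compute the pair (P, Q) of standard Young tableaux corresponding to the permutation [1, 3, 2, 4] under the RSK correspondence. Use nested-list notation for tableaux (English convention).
P = [[1, 2, 4], [3]], Q = [[1, 2, 4], [3]]

Insert each entry of the permutation into P by Schensted row insertion, recording in Q the position of each new cell.

Insert 1: appended to row 1. P = [[1]].
Insert 3: appended to row 1. P = [[1, 3]].
Insert 2: 2 bumps 3 from row 1; 3 starts row 2. P = [[1, 2], [3]].
Insert 4: appended to row 1. P = [[1, 2, 4], [3]].

So P = [[1, 2, 4], [3]], Q = [[1, 2, 4], [3]].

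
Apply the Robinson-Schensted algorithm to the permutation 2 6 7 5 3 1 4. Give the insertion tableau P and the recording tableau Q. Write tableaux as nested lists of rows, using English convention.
Insert each entry of the permutation into P by Schensted row insertion, recording in Q the position of each new cell.

Insert 2: appended to row 1. P = [[2]], Q = [[1]].
Insert 6: appended to row 1. P = [[2, 6]], Q = [[1, 2]].
Insert 7: appended to row 1. P = [[2, 6, 7]], Q = [[1, 2, 3]].
Insert 5: 5 bumps 6 from row 1; 6 starts row 2. P = [[2, 5, 7], [6]], Q = [[1, 2, 3], [4]].
Insert 3: 3 bumps 5 from row 1; 5 bumps 6 from row 2; 6 starts row 3. P = [[2, 3, 7], [5], [6]], Q = [[1, 2, 3], [4], [5]].
Insert 1: 1 bumps 2 from row 1; 2 bumps 5 from row 2; 5 bumps 6 from row 3; 6 starts row 4. P = [[1, 3, 7], [2], [5], [6]], Q = [[1, 2, 3], [4], [5], [6]].
Insert 4: 4 bumps 7 from row 1; 7 appends to row 2. P = [[1, 3, 4], [2, 7], [5], [6]], Q = [[1, 2, 3], [4, 7], [5], [6]].

So P = [[1, 3, 4], [2, 7], [5], [6]], Q = [[1, 2, 3], [4, 7], [5], [6]].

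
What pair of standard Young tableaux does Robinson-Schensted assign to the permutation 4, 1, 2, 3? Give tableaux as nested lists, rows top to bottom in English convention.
P = [[1, 2, 3], [4]], Q = [[1, 3, 4], [2]]

Insert each entry of the permutation into P by Schensted row insertion, recording in Q the position of each new cell.

Insert 4: appended to row 1. P = [[4]], Q = [[1]].
Insert 1: 1 bumps 4 from row 1; 4 starts row 2. P = [[1], [4]], Q = [[1], [2]].
Insert 2: appended to row 1. P = [[1, 2], [4]], Q = [[1, 3], [2]].
Insert 3: appended to row 1. P = [[1, 2, 3], [4]], Q = [[1, 3, 4], [2]].

So P = [[1, 2, 3], [4]], Q = [[1, 3, 4], [2]].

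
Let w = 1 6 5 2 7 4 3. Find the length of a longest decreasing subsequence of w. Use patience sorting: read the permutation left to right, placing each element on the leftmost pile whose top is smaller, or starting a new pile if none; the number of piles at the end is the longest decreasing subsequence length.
4

1: new pile. tops = [1]
6: onto pile 1 (replacing 1). tops = [6]
5: new pile. tops = [6, 5]
2: new pile. tops = [6, 5, 2]
7: onto pile 1 (replacing 6). tops = [7, 5, 2]
4: onto pile 3 (replacing 2). tops = [7, 5, 4]
3: new pile. tops = [7, 5, 4, 3]

4 piles, so the longest decreasing subsequence has length 4.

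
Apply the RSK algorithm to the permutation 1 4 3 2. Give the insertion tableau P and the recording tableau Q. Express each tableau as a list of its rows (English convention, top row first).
P = [[1, 2], [3], [4]], Q = [[1, 2], [3], [4]]

Insert each entry of the permutation into P by Schensted row insertion, recording in Q the position of each new cell.

Insert 1: appended to row 1. P = [[1]].
Insert 4: appended to row 1. P = [[1, 4]].
Insert 3: 3 bumps 4 from row 1; 4 starts row 2. P = [[1, 3], [4]].
Insert 2: 2 bumps 3 from row 1; 3 bumps 4 from row 2; 4 starts row 3. P = [[1, 2], [3], [4]].

So P = [[1, 2], [3], [4]], Q = [[1, 2], [3], [4]].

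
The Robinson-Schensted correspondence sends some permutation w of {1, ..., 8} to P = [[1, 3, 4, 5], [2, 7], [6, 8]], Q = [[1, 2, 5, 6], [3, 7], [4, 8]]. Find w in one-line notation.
2 6 3 1 4 8 7 5

Reverse the RSK construction: for i from n down to 1, find the cell of Q containing i, remove the entry at that cell from P, and reverse-bump it up through P; the value ejected from row 1 is w(i).

Step i=8: Q has 8 at row 3, column 2; remove 8 from row 3 of P and reverse-bump: 8 enters row 2 and ejects 7; 7 enters row 1 and ejects 5. So w(8) = 5. P is now [[1, 3, 4, 7], [2, 8], [6]].
Step i=7: Q has 7 at row 2, column 2; remove 8 from row 2 of P and reverse-bump: 8 enters row 1 and ejects 7. So w(7) = 7. P is now [[1, 3, 4, 8], [2], [6]].
Step i=6: Q has 6 at row 1, column 4; remove that cell from P, ejecting 8. So w(6) = 8. P is now [[1, 3, 4], [2], [6]].
Step i=5: Q has 5 at row 1, column 3; remove that cell from P, ejecting 4. So w(5) = 4. P is now [[1, 3], [2], [6]].
Step i=4: Q has 4 at row 3, column 1; remove 6 from row 3 of P and reverse-bump: 6 enters row 2 and ejects 2; 2 enters row 1 and ejects 1. So w(4) = 1. P is now [[2, 3], [6]].
Step i=3: Q has 3 at row 2, column 1; remove 6 from row 2 of P and reverse-bump: 6 enters row 1 and ejects 3. So w(3) = 3. P is now [[2, 6]].
Step i=2: Q has 2 at row 1, column 2; remove that cell from P, ejecting 6. So w(2) = 6. P is now [[2]].
Step i=1: Q has 1 at row 1, column 1; remove that cell from P, ejecting 2. So w(1) = 2. P is now [].

So w = 2 6 3 1 4 8 7 5.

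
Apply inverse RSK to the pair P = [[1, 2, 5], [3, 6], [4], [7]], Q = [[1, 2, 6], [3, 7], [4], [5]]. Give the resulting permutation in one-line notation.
Reverse the RSK construction: for i from n down to 1, find the cell of Q containing i, remove the entry at that cell from P, and reverse-bump it up through P; the value ejected from row 1 is w(i).

Step i=7: Q has 7 at row 2, column 2; remove 6 from row 2 of P and reverse-bump: 6 enters row 1 and ejects 5. So w(7) = 5. P is now [[1, 2, 6], [3], [4], [7]].
Step i=6: Q has 6 at row 1, column 3; remove that cell from P, ejecting 6. So w(6) = 6. P is now [[1, 2], [3], [4], [7]].
Step i=5: Q has 5 at row 4, column 1; remove 7 from row 4 of P and reverse-bump: 7 enters row 3 and ejects 4; 4 enters row 2 and ejects 3; 3 enters row 1 and ejects 2. So w(5) = 2. P is now [[1, 3], [4], [7]].
Step i=4: Q has 4 at row 3, column 1; remove 7 from row 3 of P and reverse-bump: 7 enters row 2 and ejects 4; 4 enters row 1 and ejects 3. So w(4) = 3. P is now [[1, 4], [7]].
Step i=3: Q has 3 at row 2, column 1; remove 7 from row 2 of P and reverse-bump: 7 enters row 1 and ejects 4. So w(3) = 4. P is now [[1, 7]].
Step i=2: Q has 2 at row 1, column 2; remove that cell from P, ejecting 7. So w(2) = 7. P is now [[1]].
Step i=1: Q has 1 at row 1, column 1; remove that cell from P, ejecting 1. So w(1) = 1. P is now [].

So w = 1 7 4 3 2 6 5.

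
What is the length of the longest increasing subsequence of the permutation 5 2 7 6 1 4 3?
2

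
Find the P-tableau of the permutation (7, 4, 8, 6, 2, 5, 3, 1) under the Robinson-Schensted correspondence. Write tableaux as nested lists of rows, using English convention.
P = [[1, 3], [2, 5], [4, 8], [6], [7]]

Insert 7: appended to row 1. P = [[7]].
Insert 4: 4 bumps 7 from row 1; 7 starts row 2. P = [[4], [7]].
Insert 8: appended to row 1. P = [[4, 8], [7]].
Insert 6: 6 bumps 8 from row 1; 8 appends to row 2. P = [[4, 6], [7, 8]].
Insert 2: 2 bumps 4 from row 1; 4 bumps 7 from row 2; 7 starts row 3. P = [[2, 6], [4, 8], [7]].
Insert 5: 5 bumps 6 from row 1; 6 bumps 8 from row 2; 8 appends to row 3. P = [[2, 5], [4, 6], [7, 8]].
Insert 3: 3 bumps 5 from row 1; 5 bumps 6 from row 2; 6 bumps 7 from row 3; 7 starts row 4. P = [[2, 3], [4, 5], [6, 8], [7]].
Insert 1: 1 bumps 2 from row 1; 2 bumps 4 from row 2; 4 bumps 6 from row 3; 6 bumps 7 from row 4; 7 starts row 5. P = [[1, 3], [2, 5], [4, 8], [6], [7]].

So P = [[1, 3], [2, 5], [4, 8], [6], [7]].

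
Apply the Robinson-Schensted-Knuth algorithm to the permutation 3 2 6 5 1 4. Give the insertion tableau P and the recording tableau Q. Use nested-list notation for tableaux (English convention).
P = [[1, 4], [2, 5], [3, 6]], Q = [[1, 3], [2, 4], [5, 6]]

Insert each entry of the permutation into P by Schensted row insertion, recording in Q the position of each new cell.

After inserting 3: P = [[3]].
After inserting 2: P = [[2], [3]].
After inserting 6: P = [[2, 6], [3]].
After inserting 5: P = [[2, 5], [3, 6]].
After inserting 1: P = [[1, 5], [2, 6], [3]].
After inserting 4: P = [[1, 4], [2, 5], [3, 6]].

So P = [[1, 4], [2, 5], [3, 6]], Q = [[1, 3], [2, 4], [5, 6]].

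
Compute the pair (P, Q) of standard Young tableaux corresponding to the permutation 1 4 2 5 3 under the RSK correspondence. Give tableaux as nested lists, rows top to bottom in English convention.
P = [[1, 2, 3], [4, 5]], Q = [[1, 2, 4], [3, 5]]

Insert each entry of the permutation into P by Schensted row insertion, recording in Q the position of each new cell.

Insert 1: appended to row 1. P = [[1]].
Insert 4: appended to row 1. P = [[1, 4]].
Insert 2: 2 bumps 4 from row 1; 4 starts row 2. P = [[1, 2], [4]].
Insert 5: appended to row 1. P = [[1, 2, 5], [4]].
Insert 3: 3 bumps 5 from row 1; 5 appends to row 2. P = [[1, 2, 3], [4, 5]].

So P = [[1, 2, 3], [4, 5]], Q = [[1, 2, 4], [3, 5]].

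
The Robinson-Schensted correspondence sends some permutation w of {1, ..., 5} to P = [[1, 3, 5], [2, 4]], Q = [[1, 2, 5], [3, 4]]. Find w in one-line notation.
2 4 1 3 5

Reverse RSK: for i = n, n-1, ..., 1, locate i in Q, remove the corresponding corner cell from P, and reverse-bump its entry up through P; the value ejected from row 1 is w(i).

So w = 2 4 1 3 5.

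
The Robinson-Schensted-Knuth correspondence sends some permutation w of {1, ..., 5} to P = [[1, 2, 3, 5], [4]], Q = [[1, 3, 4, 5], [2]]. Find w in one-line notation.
4 1 2 3 5

Reverse RSK: for i = n, n-1, ..., 1, locate i in Q, remove the corresponding corner cell from P, and reverse-bump its entry up through P; the value ejected from row 1 is w(i).

So w = 4 1 2 3 5.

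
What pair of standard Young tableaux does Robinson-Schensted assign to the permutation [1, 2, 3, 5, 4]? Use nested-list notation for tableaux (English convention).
Insert each entry of the permutation into P by Schensted row insertion, recording in Q the position of each new cell.

After inserting 1: P = [[1]].
After inserting 2: P = [[1, 2]].
After inserting 3: P = [[1, 2, 3]].
After inserting 5: P = [[1, 2, 3, 5]].
After inserting 4: P = [[1, 2, 3, 4], [5]].

So P = [[1, 2, 3, 4], [5]], Q = [[1, 2, 3, 4], [5]].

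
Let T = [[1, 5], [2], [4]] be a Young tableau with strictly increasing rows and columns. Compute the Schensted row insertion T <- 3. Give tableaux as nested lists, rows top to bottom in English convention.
In row 1, 3 replaces 5 (the leftmost entry greater than 3); 5 is bumped to row 2. 5 is appended to row 2. The new tableau is [[1, 3], [2, 5], [4]].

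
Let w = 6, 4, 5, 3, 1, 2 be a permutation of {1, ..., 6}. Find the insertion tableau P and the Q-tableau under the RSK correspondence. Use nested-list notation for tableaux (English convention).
P = [[1, 2], [3, 5], [4], [6]], Q = [[1, 3], [2, 6], [4], [5]]

Insert each entry of the permutation into P by Schensted row insertion, recording in Q the position of each new cell.

Insert 6: appended to row 1. P = [[6]], Q = [[1]].
Insert 4: 4 bumps 6 from row 1; 6 starts row 2. P = [[4], [6]], Q = [[1], [2]].
Insert 5: appended to row 1. P = [[4, 5], [6]], Q = [[1, 3], [2]].
Insert 3: 3 bumps 4 from row 1; 4 bumps 6 from row 2; 6 starts row 3. P = [[3, 5], [4], [6]], Q = [[1, 3], [2], [4]].
Insert 1: 1 bumps 3 from row 1; 3 bumps 4 from row 2; 4 bumps 6 from row 3; 6 starts row 4. P = [[1, 5], [3], [4], [6]], Q = [[1, 3], [2], [4], [5]].
Insert 2: 2 bumps 5 from row 1; 5 appends to row 2. P = [[1, 2], [3, 5], [4], [6]], Q = [[1, 3], [2, 6], [4], [5]].

So P = [[1, 2], [3, 5], [4], [6]], Q = [[1, 3], [2, 6], [4], [5]].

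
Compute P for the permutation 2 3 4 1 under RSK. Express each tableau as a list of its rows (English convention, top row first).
After inserting 2: P = [[2]].
After inserting 3: P = [[2, 3]].
After inserting 4: P = [[2, 3, 4]].
After inserting 1: P = [[1, 3, 4], [2]].

So P = [[1, 3, 4], [2]].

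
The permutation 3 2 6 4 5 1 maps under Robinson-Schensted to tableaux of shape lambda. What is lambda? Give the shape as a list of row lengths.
Row-insert each entry into an empty tableau.

After inserting 3: P = [[3]].
After inserting 2: P = [[2], [3]].
After inserting 6: P = [[2, 6], [3]].
After inserting 4: P = [[2, 4], [3, 6]].
After inserting 5: P = [[2, 4, 5], [3, 6]].
After inserting 1: P = [[1, 4, 5], [2, 6], [3]].

The final insertion tableau P = [[1, 4, 5], [2, 6], [3]] has shape [3, 2, 1].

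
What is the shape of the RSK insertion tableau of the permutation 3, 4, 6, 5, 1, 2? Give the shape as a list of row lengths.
RSK row insertion gives P = [[1, 2, 5], [3, 4], [6]], which has shape [3, 2, 1].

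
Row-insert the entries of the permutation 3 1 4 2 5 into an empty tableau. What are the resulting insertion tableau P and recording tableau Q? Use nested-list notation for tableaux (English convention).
P = [[1, 2, 5], [3, 4]], Q = [[1, 3, 5], [2, 4]]

Insert each entry of the permutation into P by Schensted row insertion, recording in Q the position of each new cell.

Insert 3: appended to row 1. P = [[3]], Q = [[1]].
Insert 1: 1 bumps 3 from row 1; 3 starts row 2. P = [[1], [3]], Q = [[1], [2]].
Insert 4: appended to row 1. P = [[1, 4], [3]], Q = [[1, 3], [2]].
Insert 2: 2 bumps 4 from row 1; 4 appends to row 2. P = [[1, 2], [3, 4]], Q = [[1, 3], [2, 4]].
Insert 5: appended to row 1. P = [[1, 2, 5], [3, 4]], Q = [[1, 3, 5], [2, 4]].

So P = [[1, 2, 5], [3, 4]], Q = [[1, 3, 5], [2, 4]].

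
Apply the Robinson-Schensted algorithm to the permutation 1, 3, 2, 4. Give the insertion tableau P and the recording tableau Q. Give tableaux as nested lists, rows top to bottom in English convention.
Insert each entry of the permutation into P by Schensted row insertion, recording in Q the position of each new cell.

Insert 1: appended to row 1. P = [[1]].
Insert 3: appended to row 1. P = [[1, 3]].
Insert 2: 2 bumps 3 from row 1; 3 starts row 2. P = [[1, 2], [3]].
Insert 4: appended to row 1. P = [[1, 2, 4], [3]].

So P = [[1, 2, 4], [3]], Q = [[1, 2, 4], [3]].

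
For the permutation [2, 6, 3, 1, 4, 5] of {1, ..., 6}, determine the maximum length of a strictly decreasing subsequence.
3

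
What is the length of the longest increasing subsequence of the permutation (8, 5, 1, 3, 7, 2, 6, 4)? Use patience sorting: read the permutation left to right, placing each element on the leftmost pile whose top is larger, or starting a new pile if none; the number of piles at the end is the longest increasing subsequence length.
3

8: new pile. tops = [8]
5: onto pile 1 (replacing 8). tops = [5]
1: onto pile 1 (replacing 5). tops = [1]
3: new pile. tops = [1, 3]
7: new pile. tops = [1, 3, 7]
2: onto pile 2 (replacing 3). tops = [1, 2, 7]
6: onto pile 3 (replacing 7). tops = [1, 2, 6]
4: onto pile 3 (replacing 6). tops = [1, 2, 4]

3 piles, so the longest increasing subsequence has length 3.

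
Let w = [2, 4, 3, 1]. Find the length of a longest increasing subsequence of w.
2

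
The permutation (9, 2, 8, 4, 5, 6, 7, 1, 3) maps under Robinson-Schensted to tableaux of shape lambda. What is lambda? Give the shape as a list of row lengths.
RSK row insertion gives P = [[1, 3, 5, 6, 7], [2, 4], [8], [9]], which has shape [5, 2, 1, 1].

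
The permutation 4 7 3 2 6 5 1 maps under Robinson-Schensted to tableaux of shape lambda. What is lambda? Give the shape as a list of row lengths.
Row-insert each entry into an empty tableau.

After inserting 4: P = [[4]].
After inserting 7: P = [[4, 7]].
After inserting 3: P = [[3, 7], [4]].
After inserting 2: P = [[2, 7], [3], [4]].
After inserting 6: P = [[2, 6], [3, 7], [4]].
After inserting 5: P = [[2, 5], [3, 6], [4, 7]].
After inserting 1: P = [[1, 5], [2, 6], [3, 7], [4]].

The final insertion tableau P = [[1, 5], [2, 6], [3, 7], [4]] has shape [2, 2, 2, 1].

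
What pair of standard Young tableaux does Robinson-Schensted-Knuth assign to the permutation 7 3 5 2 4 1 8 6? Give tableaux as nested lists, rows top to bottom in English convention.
Insert each entry of the permutation into P by Schensted row insertion, recording in Q the position of each new cell.

Insert 7: appended to row 1. P = [[7]], Q = [[1]].
Insert 3: 3 bumps 7 from row 1; 7 starts row 2. P = [[3], [7]], Q = [[1], [2]].
Insert 5: appended to row 1. P = [[3, 5], [7]], Q = [[1, 3], [2]].
Insert 2: 2 bumps 3 from row 1; 3 bumps 7 from row 2; 7 starts row 3. P = [[2, 5], [3], [7]], Q = [[1, 3], [2], [4]].
Insert 4: 4 bumps 5 from row 1; 5 appends to row 2. P = [[2, 4], [3, 5], [7]], Q = [[1, 3], [2, 5], [4]].
Insert 1: 1 bumps 2 from row 1; 2 bumps 3 from row 2; 3 bumps 7 from row 3; 7 starts row 4. P = [[1, 4], [2, 5], [3], [7]], Q = [[1, 3], [2, 5], [4], [6]].
Insert 8: appended to row 1. P = [[1, 4, 8], [2, 5], [3], [7]], Q = [[1, 3, 7], [2, 5], [4], [6]].
Insert 6: 6 bumps 8 from row 1; 8 appends to row 2. P = [[1, 4, 6], [2, 5, 8], [3], [7]], Q = [[1, 3, 7], [2, 5, 8], [4], [6]].

So P = [[1, 4, 6], [2, 5, 8], [3], [7]], Q = [[1, 3, 7], [2, 5, 8], [4], [6]].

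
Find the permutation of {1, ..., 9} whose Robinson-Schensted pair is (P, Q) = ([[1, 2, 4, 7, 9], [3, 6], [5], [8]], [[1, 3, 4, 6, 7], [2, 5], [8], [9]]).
Reverse the RSK construction: for i from n down to 1, find the cell of Q containing i, remove the entry at that cell from P, and reverse-bump it up through P; the value ejected from row 1 is w(i).

Step i=9: Q has 9 at row 4, column 1; remove 8 from row 4 of P and reverse-bump: 8 enters row 3 and ejects 5; 5 enters row 2 and ejects 3; 3 enters row 1 and ejects 2. So w(9) = 2. P is now [[1, 3, 4, 7, 9], [5, 6], [8]].
Step i=8: Q has 8 at row 3, column 1; remove 8 from row 3 of P and reverse-bump: 8 enters row 2 and ejects 6; 6 enters row 1 and ejects 4. So w(8) = 4. P is now [[1, 3, 6, 7, 9], [5, 8]].
Step i=7: Q has 7 at row 1, column 5; remove that cell from P, ejecting 9. So w(7) = 9. P is now [[1, 3, 6, 7], [5, 8]].
Step i=6: Q has 6 at row 1, column 4; remove that cell from P, ejecting 7. So w(6) = 7. P is now [[1, 3, 6], [5, 8]].
Step i=5: Q has 5 at row 2, column 2; remove 8 from row 2 of P and reverse-bump: 8 enters row 1 and ejects 6. So w(5) = 6. P is now [[1, 3, 8], [5]].
Step i=4: Q has 4 at row 1, column 3; remove that cell from P, ejecting 8. So w(4) = 8. P is now [[1, 3], [5]].
Step i=3: Q has 3 at row 1, column 2; remove that cell from P, ejecting 3. So w(3) = 3. P is now [[1], [5]].
Step i=2: Q has 2 at row 2, column 1; remove 5 from row 2 of P and reverse-bump: 5 enters row 1 and ejects 1. So w(2) = 1. P is now [[5]].
Step i=1: Q has 1 at row 1, column 1; remove that cell from P, ejecting 5. So w(1) = 5. P is now [].

So w = 5 1 3 8 6 7 9 4 2.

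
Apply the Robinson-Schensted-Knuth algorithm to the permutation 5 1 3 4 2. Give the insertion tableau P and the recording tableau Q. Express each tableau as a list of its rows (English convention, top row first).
P = [[1, 2, 4], [3], [5]], Q = [[1, 3, 4], [2], [5]]

Insert each entry of the permutation into P by Schensted row insertion, recording in Q the position of each new cell.

After inserting 5: P = [[5]].
After inserting 1: P = [[1], [5]].
After inserting 3: P = [[1, 3], [5]].
After inserting 4: P = [[1, 3, 4], [5]].
After inserting 2: P = [[1, 2, 4], [3], [5]].

So P = [[1, 2, 4], [3], [5]], Q = [[1, 3, 4], [2], [5]].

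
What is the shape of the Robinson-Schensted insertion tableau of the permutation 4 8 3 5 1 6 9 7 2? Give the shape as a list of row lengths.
Row-insert each entry into an empty tableau.

After inserting 4: P = [[4]].
After inserting 8: P = [[4, 8]].
After inserting 3: P = [[3, 8], [4]].
After inserting 5: P = [[3, 5], [4, 8]].
After inserting 1: P = [[1, 5], [3, 8], [4]].
After inserting 6: P = [[1, 5, 6], [3, 8], [4]].
After inserting 9: P = [[1, 5, 6, 9], [3, 8], [4]].
After inserting 7: P = [[1, 5, 6, 7], [3, 8, 9], [4]].
After inserting 2: P = [[1, 2, 6, 7], [3, 5, 9], [4, 8]].

The final insertion tableau P = [[1, 2, 6, 7], [3, 5, 9], [4, 8]] has shape [4, 3, 2].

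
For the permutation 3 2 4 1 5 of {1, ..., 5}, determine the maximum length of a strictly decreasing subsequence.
3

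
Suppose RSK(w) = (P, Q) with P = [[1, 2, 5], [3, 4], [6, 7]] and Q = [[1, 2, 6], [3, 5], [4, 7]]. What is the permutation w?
6 7 3 1 4 5 2

Reverse the RSK construction: for i from n down to 1, find the cell of Q containing i, remove the entry at that cell from P, and reverse-bump it up through P; the value ejected from row 1 is w(i).

Step i=7: Q has 7 at row 3, column 2; remove 7 from row 3 of P and reverse-bump: 7 enters row 2 and ejects 4; 4 enters row 1 and ejects 2. So w(7) = 2. P is now [[1, 4, 5], [3, 7], [6]].
Step i=6: Q has 6 at row 1, column 3; remove that cell from P, ejecting 5. So w(6) = 5. P is now [[1, 4], [3, 7], [6]].
Step i=5: Q has 5 at row 2, column 2; remove 7 from row 2 of P and reverse-bump: 7 enters row 1 and ejects 4. So w(5) = 4. P is now [[1, 7], [3], [6]].
Step i=4: Q has 4 at row 3, column 1; remove 6 from row 3 of P and reverse-bump: 6 enters row 2 and ejects 3; 3 enters row 1 and ejects 1. So w(4) = 1. P is now [[3, 7], [6]].
Step i=3: Q has 3 at row 2, column 1; remove 6 from row 2 of P and reverse-bump: 6 enters row 1 and ejects 3. So w(3) = 3. P is now [[6, 7]].
Step i=2: Q has 2 at row 1, column 2; remove that cell from P, ejecting 7. So w(2) = 7. P is now [[6]].
Step i=1: Q has 1 at row 1, column 1; remove that cell from P, ejecting 6. So w(1) = 6. P is now [].

So w = 6 7 3 1 4 5 2.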